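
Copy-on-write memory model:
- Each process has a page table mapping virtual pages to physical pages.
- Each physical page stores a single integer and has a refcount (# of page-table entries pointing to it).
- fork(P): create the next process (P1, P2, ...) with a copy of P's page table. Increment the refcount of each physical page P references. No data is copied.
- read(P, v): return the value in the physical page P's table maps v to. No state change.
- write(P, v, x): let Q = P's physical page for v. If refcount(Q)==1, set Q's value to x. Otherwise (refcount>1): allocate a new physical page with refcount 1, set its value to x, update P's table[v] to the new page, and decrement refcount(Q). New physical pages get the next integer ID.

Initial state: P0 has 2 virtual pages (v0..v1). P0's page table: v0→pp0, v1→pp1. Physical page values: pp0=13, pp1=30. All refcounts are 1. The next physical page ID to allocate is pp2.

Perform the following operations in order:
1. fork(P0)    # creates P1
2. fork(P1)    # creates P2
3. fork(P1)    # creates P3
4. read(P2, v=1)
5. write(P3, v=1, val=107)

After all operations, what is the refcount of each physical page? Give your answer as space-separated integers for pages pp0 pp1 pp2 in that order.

Answer: 4 3 1

Derivation:
Op 1: fork(P0) -> P1. 2 ppages; refcounts: pp0:2 pp1:2
Op 2: fork(P1) -> P2. 2 ppages; refcounts: pp0:3 pp1:3
Op 3: fork(P1) -> P3. 2 ppages; refcounts: pp0:4 pp1:4
Op 4: read(P2, v1) -> 30. No state change.
Op 5: write(P3, v1, 107). refcount(pp1)=4>1 -> COPY to pp2. 3 ppages; refcounts: pp0:4 pp1:3 pp2:1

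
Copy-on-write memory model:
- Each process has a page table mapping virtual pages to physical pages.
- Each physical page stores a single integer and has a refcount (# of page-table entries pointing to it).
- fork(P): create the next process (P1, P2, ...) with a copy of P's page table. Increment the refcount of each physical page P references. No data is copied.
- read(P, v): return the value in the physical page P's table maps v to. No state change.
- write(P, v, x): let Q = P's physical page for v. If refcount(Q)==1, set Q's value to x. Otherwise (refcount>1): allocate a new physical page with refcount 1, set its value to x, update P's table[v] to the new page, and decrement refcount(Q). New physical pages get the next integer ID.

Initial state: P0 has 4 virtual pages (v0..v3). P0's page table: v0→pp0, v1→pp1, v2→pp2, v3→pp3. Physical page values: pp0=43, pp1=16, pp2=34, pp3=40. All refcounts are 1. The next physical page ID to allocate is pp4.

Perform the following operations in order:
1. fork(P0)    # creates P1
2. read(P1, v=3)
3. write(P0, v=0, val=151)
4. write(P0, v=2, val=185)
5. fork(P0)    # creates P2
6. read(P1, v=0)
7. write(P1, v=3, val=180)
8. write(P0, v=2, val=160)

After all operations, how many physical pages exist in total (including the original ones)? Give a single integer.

Op 1: fork(P0) -> P1. 4 ppages; refcounts: pp0:2 pp1:2 pp2:2 pp3:2
Op 2: read(P1, v3) -> 40. No state change.
Op 3: write(P0, v0, 151). refcount(pp0)=2>1 -> COPY to pp4. 5 ppages; refcounts: pp0:1 pp1:2 pp2:2 pp3:2 pp4:1
Op 4: write(P0, v2, 185). refcount(pp2)=2>1 -> COPY to pp5. 6 ppages; refcounts: pp0:1 pp1:2 pp2:1 pp3:2 pp4:1 pp5:1
Op 5: fork(P0) -> P2. 6 ppages; refcounts: pp0:1 pp1:3 pp2:1 pp3:3 pp4:2 pp5:2
Op 6: read(P1, v0) -> 43. No state change.
Op 7: write(P1, v3, 180). refcount(pp3)=3>1 -> COPY to pp6. 7 ppages; refcounts: pp0:1 pp1:3 pp2:1 pp3:2 pp4:2 pp5:2 pp6:1
Op 8: write(P0, v2, 160). refcount(pp5)=2>1 -> COPY to pp7. 8 ppages; refcounts: pp0:1 pp1:3 pp2:1 pp3:2 pp4:2 pp5:1 pp6:1 pp7:1

Answer: 8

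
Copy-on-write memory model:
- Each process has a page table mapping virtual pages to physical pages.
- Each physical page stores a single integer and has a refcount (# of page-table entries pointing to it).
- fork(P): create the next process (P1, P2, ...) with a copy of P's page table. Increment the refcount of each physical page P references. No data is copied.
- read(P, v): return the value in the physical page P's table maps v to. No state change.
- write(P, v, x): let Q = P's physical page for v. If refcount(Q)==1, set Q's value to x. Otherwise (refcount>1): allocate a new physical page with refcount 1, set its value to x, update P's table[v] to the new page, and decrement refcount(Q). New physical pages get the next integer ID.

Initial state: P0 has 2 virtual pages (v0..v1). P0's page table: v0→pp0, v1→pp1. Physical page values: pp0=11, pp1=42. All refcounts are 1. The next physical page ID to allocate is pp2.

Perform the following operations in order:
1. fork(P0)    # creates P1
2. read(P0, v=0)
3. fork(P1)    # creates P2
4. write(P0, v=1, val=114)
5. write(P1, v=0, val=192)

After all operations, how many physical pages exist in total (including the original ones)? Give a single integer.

Answer: 4

Derivation:
Op 1: fork(P0) -> P1. 2 ppages; refcounts: pp0:2 pp1:2
Op 2: read(P0, v0) -> 11. No state change.
Op 3: fork(P1) -> P2. 2 ppages; refcounts: pp0:3 pp1:3
Op 4: write(P0, v1, 114). refcount(pp1)=3>1 -> COPY to pp2. 3 ppages; refcounts: pp0:3 pp1:2 pp2:1
Op 5: write(P1, v0, 192). refcount(pp0)=3>1 -> COPY to pp3. 4 ppages; refcounts: pp0:2 pp1:2 pp2:1 pp3:1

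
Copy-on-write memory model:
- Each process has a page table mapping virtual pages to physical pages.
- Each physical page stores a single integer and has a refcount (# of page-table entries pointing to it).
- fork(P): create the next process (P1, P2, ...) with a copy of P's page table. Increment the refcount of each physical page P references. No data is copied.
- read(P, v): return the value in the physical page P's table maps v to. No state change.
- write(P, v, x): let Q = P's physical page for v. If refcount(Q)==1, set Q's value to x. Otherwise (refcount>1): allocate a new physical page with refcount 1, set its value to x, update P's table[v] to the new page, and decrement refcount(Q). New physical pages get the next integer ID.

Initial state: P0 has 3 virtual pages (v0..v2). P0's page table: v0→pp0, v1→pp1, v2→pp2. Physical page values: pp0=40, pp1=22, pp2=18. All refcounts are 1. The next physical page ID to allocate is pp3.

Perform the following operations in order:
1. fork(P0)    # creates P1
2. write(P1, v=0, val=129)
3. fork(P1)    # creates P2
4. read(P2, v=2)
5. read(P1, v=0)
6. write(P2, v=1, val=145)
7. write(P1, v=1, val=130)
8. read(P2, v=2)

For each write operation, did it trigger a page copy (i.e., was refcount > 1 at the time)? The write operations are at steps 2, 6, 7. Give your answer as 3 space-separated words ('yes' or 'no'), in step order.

Op 1: fork(P0) -> P1. 3 ppages; refcounts: pp0:2 pp1:2 pp2:2
Op 2: write(P1, v0, 129). refcount(pp0)=2>1 -> COPY to pp3. 4 ppages; refcounts: pp0:1 pp1:2 pp2:2 pp3:1
Op 3: fork(P1) -> P2. 4 ppages; refcounts: pp0:1 pp1:3 pp2:3 pp3:2
Op 4: read(P2, v2) -> 18. No state change.
Op 5: read(P1, v0) -> 129. No state change.
Op 6: write(P2, v1, 145). refcount(pp1)=3>1 -> COPY to pp4. 5 ppages; refcounts: pp0:1 pp1:2 pp2:3 pp3:2 pp4:1
Op 7: write(P1, v1, 130). refcount(pp1)=2>1 -> COPY to pp5. 6 ppages; refcounts: pp0:1 pp1:1 pp2:3 pp3:2 pp4:1 pp5:1
Op 8: read(P2, v2) -> 18. No state change.

yes yes yes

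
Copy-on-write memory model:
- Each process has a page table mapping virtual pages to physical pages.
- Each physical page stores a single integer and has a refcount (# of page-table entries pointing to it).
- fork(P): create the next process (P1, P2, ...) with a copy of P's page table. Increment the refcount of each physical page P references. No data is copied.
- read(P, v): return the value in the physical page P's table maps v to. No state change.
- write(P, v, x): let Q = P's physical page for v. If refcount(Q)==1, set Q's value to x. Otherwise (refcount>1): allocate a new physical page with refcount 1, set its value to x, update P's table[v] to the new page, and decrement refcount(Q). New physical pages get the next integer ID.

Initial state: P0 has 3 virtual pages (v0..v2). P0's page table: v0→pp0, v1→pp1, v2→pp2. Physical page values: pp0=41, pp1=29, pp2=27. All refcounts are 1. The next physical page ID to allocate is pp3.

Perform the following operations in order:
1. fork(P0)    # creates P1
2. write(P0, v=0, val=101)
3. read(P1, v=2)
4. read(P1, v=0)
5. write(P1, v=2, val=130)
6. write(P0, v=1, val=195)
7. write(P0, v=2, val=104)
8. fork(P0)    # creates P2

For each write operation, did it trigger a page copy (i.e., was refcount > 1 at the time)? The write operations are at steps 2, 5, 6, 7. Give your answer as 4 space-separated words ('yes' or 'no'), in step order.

Op 1: fork(P0) -> P1. 3 ppages; refcounts: pp0:2 pp1:2 pp2:2
Op 2: write(P0, v0, 101). refcount(pp0)=2>1 -> COPY to pp3. 4 ppages; refcounts: pp0:1 pp1:2 pp2:2 pp3:1
Op 3: read(P1, v2) -> 27. No state change.
Op 4: read(P1, v0) -> 41. No state change.
Op 5: write(P1, v2, 130). refcount(pp2)=2>1 -> COPY to pp4. 5 ppages; refcounts: pp0:1 pp1:2 pp2:1 pp3:1 pp4:1
Op 6: write(P0, v1, 195). refcount(pp1)=2>1 -> COPY to pp5. 6 ppages; refcounts: pp0:1 pp1:1 pp2:1 pp3:1 pp4:1 pp5:1
Op 7: write(P0, v2, 104). refcount(pp2)=1 -> write in place. 6 ppages; refcounts: pp0:1 pp1:1 pp2:1 pp3:1 pp4:1 pp5:1
Op 8: fork(P0) -> P2. 6 ppages; refcounts: pp0:1 pp1:1 pp2:2 pp3:2 pp4:1 pp5:2

yes yes yes no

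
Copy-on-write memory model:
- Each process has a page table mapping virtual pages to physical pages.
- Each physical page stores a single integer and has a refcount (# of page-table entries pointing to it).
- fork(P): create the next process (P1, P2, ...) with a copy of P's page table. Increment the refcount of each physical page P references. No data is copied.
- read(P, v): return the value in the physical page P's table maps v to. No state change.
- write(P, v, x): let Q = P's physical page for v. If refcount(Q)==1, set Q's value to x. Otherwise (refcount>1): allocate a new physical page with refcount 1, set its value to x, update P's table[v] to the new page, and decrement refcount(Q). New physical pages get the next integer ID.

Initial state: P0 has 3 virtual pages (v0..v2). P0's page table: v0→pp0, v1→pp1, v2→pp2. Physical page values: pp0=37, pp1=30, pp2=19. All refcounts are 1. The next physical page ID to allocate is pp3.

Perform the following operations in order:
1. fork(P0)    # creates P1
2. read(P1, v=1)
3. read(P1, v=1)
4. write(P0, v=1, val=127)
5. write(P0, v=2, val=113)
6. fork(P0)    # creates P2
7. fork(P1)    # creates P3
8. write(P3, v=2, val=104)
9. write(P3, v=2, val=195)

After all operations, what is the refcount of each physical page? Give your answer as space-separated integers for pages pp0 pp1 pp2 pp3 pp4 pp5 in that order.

Op 1: fork(P0) -> P1. 3 ppages; refcounts: pp0:2 pp1:2 pp2:2
Op 2: read(P1, v1) -> 30. No state change.
Op 3: read(P1, v1) -> 30. No state change.
Op 4: write(P0, v1, 127). refcount(pp1)=2>1 -> COPY to pp3. 4 ppages; refcounts: pp0:2 pp1:1 pp2:2 pp3:1
Op 5: write(P0, v2, 113). refcount(pp2)=2>1 -> COPY to pp4. 5 ppages; refcounts: pp0:2 pp1:1 pp2:1 pp3:1 pp4:1
Op 6: fork(P0) -> P2. 5 ppages; refcounts: pp0:3 pp1:1 pp2:1 pp3:2 pp4:2
Op 7: fork(P1) -> P3. 5 ppages; refcounts: pp0:4 pp1:2 pp2:2 pp3:2 pp4:2
Op 8: write(P3, v2, 104). refcount(pp2)=2>1 -> COPY to pp5. 6 ppages; refcounts: pp0:4 pp1:2 pp2:1 pp3:2 pp4:2 pp5:1
Op 9: write(P3, v2, 195). refcount(pp5)=1 -> write in place. 6 ppages; refcounts: pp0:4 pp1:2 pp2:1 pp3:2 pp4:2 pp5:1

Answer: 4 2 1 2 2 1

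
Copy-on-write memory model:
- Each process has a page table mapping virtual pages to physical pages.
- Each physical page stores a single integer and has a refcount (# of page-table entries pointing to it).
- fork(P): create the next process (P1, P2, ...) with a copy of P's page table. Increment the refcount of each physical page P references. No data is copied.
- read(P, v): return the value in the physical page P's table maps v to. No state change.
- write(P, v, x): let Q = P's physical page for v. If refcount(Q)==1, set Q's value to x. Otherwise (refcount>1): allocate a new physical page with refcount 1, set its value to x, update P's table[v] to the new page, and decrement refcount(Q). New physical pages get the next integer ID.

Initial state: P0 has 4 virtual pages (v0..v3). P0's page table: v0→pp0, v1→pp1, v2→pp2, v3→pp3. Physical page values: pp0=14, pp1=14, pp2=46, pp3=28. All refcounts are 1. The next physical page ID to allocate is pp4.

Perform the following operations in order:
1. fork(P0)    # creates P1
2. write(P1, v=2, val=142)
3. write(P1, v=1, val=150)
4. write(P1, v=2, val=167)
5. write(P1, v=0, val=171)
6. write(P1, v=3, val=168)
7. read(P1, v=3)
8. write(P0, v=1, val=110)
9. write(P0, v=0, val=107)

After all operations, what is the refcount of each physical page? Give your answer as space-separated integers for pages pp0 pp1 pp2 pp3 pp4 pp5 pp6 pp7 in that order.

Op 1: fork(P0) -> P1. 4 ppages; refcounts: pp0:2 pp1:2 pp2:2 pp3:2
Op 2: write(P1, v2, 142). refcount(pp2)=2>1 -> COPY to pp4. 5 ppages; refcounts: pp0:2 pp1:2 pp2:1 pp3:2 pp4:1
Op 3: write(P1, v1, 150). refcount(pp1)=2>1 -> COPY to pp5. 6 ppages; refcounts: pp0:2 pp1:1 pp2:1 pp3:2 pp4:1 pp5:1
Op 4: write(P1, v2, 167). refcount(pp4)=1 -> write in place. 6 ppages; refcounts: pp0:2 pp1:1 pp2:1 pp3:2 pp4:1 pp5:1
Op 5: write(P1, v0, 171). refcount(pp0)=2>1 -> COPY to pp6. 7 ppages; refcounts: pp0:1 pp1:1 pp2:1 pp3:2 pp4:1 pp5:1 pp6:1
Op 6: write(P1, v3, 168). refcount(pp3)=2>1 -> COPY to pp7. 8 ppages; refcounts: pp0:1 pp1:1 pp2:1 pp3:1 pp4:1 pp5:1 pp6:1 pp7:1
Op 7: read(P1, v3) -> 168. No state change.
Op 8: write(P0, v1, 110). refcount(pp1)=1 -> write in place. 8 ppages; refcounts: pp0:1 pp1:1 pp2:1 pp3:1 pp4:1 pp5:1 pp6:1 pp7:1
Op 9: write(P0, v0, 107). refcount(pp0)=1 -> write in place. 8 ppages; refcounts: pp0:1 pp1:1 pp2:1 pp3:1 pp4:1 pp5:1 pp6:1 pp7:1

Answer: 1 1 1 1 1 1 1 1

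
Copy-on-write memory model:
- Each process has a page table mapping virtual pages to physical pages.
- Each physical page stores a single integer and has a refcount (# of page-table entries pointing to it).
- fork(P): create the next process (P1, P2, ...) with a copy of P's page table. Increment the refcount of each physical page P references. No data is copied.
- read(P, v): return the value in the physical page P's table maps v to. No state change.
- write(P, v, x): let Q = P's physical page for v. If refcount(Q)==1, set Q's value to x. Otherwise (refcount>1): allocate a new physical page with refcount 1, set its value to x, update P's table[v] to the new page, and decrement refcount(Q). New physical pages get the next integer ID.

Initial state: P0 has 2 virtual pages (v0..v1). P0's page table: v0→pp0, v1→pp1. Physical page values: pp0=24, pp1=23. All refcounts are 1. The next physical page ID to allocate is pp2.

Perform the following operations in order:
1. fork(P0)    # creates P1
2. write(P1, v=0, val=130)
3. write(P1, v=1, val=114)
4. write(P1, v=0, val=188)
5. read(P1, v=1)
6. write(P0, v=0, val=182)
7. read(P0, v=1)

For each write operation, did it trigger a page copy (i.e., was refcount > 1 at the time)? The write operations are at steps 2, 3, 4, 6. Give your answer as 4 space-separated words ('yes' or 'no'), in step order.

Op 1: fork(P0) -> P1. 2 ppages; refcounts: pp0:2 pp1:2
Op 2: write(P1, v0, 130). refcount(pp0)=2>1 -> COPY to pp2. 3 ppages; refcounts: pp0:1 pp1:2 pp2:1
Op 3: write(P1, v1, 114). refcount(pp1)=2>1 -> COPY to pp3. 4 ppages; refcounts: pp0:1 pp1:1 pp2:1 pp3:1
Op 4: write(P1, v0, 188). refcount(pp2)=1 -> write in place. 4 ppages; refcounts: pp0:1 pp1:1 pp2:1 pp3:1
Op 5: read(P1, v1) -> 114. No state change.
Op 6: write(P0, v0, 182). refcount(pp0)=1 -> write in place. 4 ppages; refcounts: pp0:1 pp1:1 pp2:1 pp3:1
Op 7: read(P0, v1) -> 23. No state change.

yes yes no no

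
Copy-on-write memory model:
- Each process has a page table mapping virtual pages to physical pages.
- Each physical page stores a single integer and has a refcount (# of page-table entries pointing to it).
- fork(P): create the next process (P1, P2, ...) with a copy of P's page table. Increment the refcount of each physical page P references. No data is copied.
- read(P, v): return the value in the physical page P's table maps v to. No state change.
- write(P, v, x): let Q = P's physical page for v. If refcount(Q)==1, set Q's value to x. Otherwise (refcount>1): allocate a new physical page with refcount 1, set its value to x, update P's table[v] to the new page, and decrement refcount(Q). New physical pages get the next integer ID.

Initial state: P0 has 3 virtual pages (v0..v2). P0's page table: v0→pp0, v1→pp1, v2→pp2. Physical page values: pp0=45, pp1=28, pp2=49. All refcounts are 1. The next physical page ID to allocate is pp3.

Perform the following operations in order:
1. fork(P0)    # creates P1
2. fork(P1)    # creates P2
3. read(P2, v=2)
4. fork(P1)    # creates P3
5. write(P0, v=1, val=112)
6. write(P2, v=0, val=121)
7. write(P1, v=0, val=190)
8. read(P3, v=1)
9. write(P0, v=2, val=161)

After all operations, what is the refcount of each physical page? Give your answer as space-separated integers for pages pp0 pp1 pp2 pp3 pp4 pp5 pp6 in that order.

Op 1: fork(P0) -> P1. 3 ppages; refcounts: pp0:2 pp1:2 pp2:2
Op 2: fork(P1) -> P2. 3 ppages; refcounts: pp0:3 pp1:3 pp2:3
Op 3: read(P2, v2) -> 49. No state change.
Op 4: fork(P1) -> P3. 3 ppages; refcounts: pp0:4 pp1:4 pp2:4
Op 5: write(P0, v1, 112). refcount(pp1)=4>1 -> COPY to pp3. 4 ppages; refcounts: pp0:4 pp1:3 pp2:4 pp3:1
Op 6: write(P2, v0, 121). refcount(pp0)=4>1 -> COPY to pp4. 5 ppages; refcounts: pp0:3 pp1:3 pp2:4 pp3:1 pp4:1
Op 7: write(P1, v0, 190). refcount(pp0)=3>1 -> COPY to pp5. 6 ppages; refcounts: pp0:2 pp1:3 pp2:4 pp3:1 pp4:1 pp5:1
Op 8: read(P3, v1) -> 28. No state change.
Op 9: write(P0, v2, 161). refcount(pp2)=4>1 -> COPY to pp6. 7 ppages; refcounts: pp0:2 pp1:3 pp2:3 pp3:1 pp4:1 pp5:1 pp6:1

Answer: 2 3 3 1 1 1 1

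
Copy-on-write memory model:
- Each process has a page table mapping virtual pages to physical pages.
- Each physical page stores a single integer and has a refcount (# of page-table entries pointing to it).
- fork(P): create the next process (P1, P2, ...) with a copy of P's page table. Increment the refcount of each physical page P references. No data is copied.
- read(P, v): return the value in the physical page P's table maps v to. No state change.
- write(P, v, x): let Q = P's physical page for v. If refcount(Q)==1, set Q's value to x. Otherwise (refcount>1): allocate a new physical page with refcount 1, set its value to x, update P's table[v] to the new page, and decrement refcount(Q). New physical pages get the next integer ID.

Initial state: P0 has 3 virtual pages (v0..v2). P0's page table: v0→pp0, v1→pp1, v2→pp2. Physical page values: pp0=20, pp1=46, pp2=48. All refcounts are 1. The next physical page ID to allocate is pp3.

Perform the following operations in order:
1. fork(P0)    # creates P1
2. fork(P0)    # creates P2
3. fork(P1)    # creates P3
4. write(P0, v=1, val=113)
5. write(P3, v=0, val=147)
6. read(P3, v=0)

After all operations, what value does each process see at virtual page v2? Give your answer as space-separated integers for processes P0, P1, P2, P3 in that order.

Op 1: fork(P0) -> P1. 3 ppages; refcounts: pp0:2 pp1:2 pp2:2
Op 2: fork(P0) -> P2. 3 ppages; refcounts: pp0:3 pp1:3 pp2:3
Op 3: fork(P1) -> P3. 3 ppages; refcounts: pp0:4 pp1:4 pp2:4
Op 4: write(P0, v1, 113). refcount(pp1)=4>1 -> COPY to pp3. 4 ppages; refcounts: pp0:4 pp1:3 pp2:4 pp3:1
Op 5: write(P3, v0, 147). refcount(pp0)=4>1 -> COPY to pp4. 5 ppages; refcounts: pp0:3 pp1:3 pp2:4 pp3:1 pp4:1
Op 6: read(P3, v0) -> 147. No state change.
P0: v2 -> pp2 = 48
P1: v2 -> pp2 = 48
P2: v2 -> pp2 = 48
P3: v2 -> pp2 = 48

Answer: 48 48 48 48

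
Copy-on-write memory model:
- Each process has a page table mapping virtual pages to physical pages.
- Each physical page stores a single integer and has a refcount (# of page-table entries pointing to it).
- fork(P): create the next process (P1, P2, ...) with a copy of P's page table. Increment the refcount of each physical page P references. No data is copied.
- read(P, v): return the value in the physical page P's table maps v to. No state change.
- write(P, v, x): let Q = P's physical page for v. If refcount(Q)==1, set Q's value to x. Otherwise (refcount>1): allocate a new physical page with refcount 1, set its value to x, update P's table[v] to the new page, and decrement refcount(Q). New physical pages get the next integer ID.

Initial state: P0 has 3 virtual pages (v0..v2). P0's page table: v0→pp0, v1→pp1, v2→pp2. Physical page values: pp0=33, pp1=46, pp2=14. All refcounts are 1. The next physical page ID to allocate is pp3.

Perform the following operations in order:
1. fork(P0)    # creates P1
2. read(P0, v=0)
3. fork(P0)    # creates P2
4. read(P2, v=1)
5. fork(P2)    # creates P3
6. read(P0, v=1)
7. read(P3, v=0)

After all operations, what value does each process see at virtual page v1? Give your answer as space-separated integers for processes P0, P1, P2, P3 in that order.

Op 1: fork(P0) -> P1. 3 ppages; refcounts: pp0:2 pp1:2 pp2:2
Op 2: read(P0, v0) -> 33. No state change.
Op 3: fork(P0) -> P2. 3 ppages; refcounts: pp0:3 pp1:3 pp2:3
Op 4: read(P2, v1) -> 46. No state change.
Op 5: fork(P2) -> P3. 3 ppages; refcounts: pp0:4 pp1:4 pp2:4
Op 6: read(P0, v1) -> 46. No state change.
Op 7: read(P3, v0) -> 33. No state change.
P0: v1 -> pp1 = 46
P1: v1 -> pp1 = 46
P2: v1 -> pp1 = 46
P3: v1 -> pp1 = 46

Answer: 46 46 46 46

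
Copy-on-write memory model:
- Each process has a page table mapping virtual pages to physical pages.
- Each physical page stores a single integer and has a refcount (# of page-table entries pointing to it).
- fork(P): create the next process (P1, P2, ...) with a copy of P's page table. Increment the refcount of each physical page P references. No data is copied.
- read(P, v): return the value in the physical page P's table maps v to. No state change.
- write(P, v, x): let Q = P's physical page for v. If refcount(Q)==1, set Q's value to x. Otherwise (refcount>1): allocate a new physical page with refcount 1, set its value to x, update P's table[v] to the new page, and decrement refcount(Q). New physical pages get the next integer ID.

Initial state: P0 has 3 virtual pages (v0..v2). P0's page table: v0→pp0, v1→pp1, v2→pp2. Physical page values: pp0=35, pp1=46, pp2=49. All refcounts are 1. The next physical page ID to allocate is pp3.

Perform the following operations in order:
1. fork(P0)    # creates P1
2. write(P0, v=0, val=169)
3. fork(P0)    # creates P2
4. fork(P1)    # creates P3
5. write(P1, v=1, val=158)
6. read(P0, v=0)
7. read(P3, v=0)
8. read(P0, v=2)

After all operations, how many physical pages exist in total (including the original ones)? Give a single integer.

Answer: 5

Derivation:
Op 1: fork(P0) -> P1. 3 ppages; refcounts: pp0:2 pp1:2 pp2:2
Op 2: write(P0, v0, 169). refcount(pp0)=2>1 -> COPY to pp3. 4 ppages; refcounts: pp0:1 pp1:2 pp2:2 pp3:1
Op 3: fork(P0) -> P2. 4 ppages; refcounts: pp0:1 pp1:3 pp2:3 pp3:2
Op 4: fork(P1) -> P3. 4 ppages; refcounts: pp0:2 pp1:4 pp2:4 pp3:2
Op 5: write(P1, v1, 158). refcount(pp1)=4>1 -> COPY to pp4. 5 ppages; refcounts: pp0:2 pp1:3 pp2:4 pp3:2 pp4:1
Op 6: read(P0, v0) -> 169. No state change.
Op 7: read(P3, v0) -> 35. No state change.
Op 8: read(P0, v2) -> 49. No state change.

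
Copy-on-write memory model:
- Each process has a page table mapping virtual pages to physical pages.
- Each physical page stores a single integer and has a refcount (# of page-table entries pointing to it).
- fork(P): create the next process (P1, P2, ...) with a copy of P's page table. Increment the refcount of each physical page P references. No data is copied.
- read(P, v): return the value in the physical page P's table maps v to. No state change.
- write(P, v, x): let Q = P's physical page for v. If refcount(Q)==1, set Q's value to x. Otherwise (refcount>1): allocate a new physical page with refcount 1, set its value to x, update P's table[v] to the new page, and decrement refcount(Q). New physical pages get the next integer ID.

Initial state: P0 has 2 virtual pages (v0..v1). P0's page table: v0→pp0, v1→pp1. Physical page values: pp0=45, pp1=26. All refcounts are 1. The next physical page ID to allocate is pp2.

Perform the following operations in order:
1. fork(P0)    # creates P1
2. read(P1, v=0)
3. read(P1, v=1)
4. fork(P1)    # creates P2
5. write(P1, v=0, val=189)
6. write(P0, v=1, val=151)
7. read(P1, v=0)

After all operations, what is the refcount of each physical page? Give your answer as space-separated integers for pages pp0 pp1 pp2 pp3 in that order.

Op 1: fork(P0) -> P1. 2 ppages; refcounts: pp0:2 pp1:2
Op 2: read(P1, v0) -> 45. No state change.
Op 3: read(P1, v1) -> 26. No state change.
Op 4: fork(P1) -> P2. 2 ppages; refcounts: pp0:3 pp1:3
Op 5: write(P1, v0, 189). refcount(pp0)=3>1 -> COPY to pp2. 3 ppages; refcounts: pp0:2 pp1:3 pp2:1
Op 6: write(P0, v1, 151). refcount(pp1)=3>1 -> COPY to pp3. 4 ppages; refcounts: pp0:2 pp1:2 pp2:1 pp3:1
Op 7: read(P1, v0) -> 189. No state change.

Answer: 2 2 1 1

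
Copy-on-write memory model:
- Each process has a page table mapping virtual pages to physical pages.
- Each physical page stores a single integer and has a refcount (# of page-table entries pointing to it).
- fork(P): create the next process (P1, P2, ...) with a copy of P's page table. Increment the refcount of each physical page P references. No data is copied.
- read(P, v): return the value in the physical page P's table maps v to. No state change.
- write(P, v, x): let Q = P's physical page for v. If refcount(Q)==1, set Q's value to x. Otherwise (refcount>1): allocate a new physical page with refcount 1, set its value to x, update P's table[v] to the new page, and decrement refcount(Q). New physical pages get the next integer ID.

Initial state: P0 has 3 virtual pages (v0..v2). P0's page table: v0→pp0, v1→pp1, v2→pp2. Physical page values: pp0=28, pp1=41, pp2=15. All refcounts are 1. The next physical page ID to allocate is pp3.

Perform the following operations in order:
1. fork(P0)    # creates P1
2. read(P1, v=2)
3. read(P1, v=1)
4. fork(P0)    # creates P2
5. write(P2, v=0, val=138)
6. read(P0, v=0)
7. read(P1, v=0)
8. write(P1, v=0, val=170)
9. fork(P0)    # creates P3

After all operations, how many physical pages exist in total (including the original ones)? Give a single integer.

Answer: 5

Derivation:
Op 1: fork(P0) -> P1. 3 ppages; refcounts: pp0:2 pp1:2 pp2:2
Op 2: read(P1, v2) -> 15. No state change.
Op 3: read(P1, v1) -> 41. No state change.
Op 4: fork(P0) -> P2. 3 ppages; refcounts: pp0:3 pp1:3 pp2:3
Op 5: write(P2, v0, 138). refcount(pp0)=3>1 -> COPY to pp3. 4 ppages; refcounts: pp0:2 pp1:3 pp2:3 pp3:1
Op 6: read(P0, v0) -> 28. No state change.
Op 7: read(P1, v0) -> 28. No state change.
Op 8: write(P1, v0, 170). refcount(pp0)=2>1 -> COPY to pp4. 5 ppages; refcounts: pp0:1 pp1:3 pp2:3 pp3:1 pp4:1
Op 9: fork(P0) -> P3. 5 ppages; refcounts: pp0:2 pp1:4 pp2:4 pp3:1 pp4:1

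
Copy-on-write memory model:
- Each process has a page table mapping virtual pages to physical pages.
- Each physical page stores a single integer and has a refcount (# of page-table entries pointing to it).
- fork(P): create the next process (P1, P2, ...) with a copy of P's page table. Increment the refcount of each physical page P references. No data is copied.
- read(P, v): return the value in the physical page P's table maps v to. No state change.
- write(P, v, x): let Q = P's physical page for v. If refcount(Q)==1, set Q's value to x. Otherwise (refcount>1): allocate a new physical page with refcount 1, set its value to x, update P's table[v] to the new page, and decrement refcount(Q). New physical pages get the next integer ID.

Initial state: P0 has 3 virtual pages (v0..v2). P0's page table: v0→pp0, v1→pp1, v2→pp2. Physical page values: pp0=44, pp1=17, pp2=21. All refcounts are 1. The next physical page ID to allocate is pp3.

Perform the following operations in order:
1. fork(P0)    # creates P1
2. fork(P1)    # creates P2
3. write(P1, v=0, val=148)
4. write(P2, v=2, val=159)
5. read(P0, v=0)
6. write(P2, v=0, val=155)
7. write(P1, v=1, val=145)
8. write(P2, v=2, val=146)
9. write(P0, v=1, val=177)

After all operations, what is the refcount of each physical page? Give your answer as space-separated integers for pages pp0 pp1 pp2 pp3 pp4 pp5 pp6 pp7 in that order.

Answer: 1 1 2 1 1 1 1 1

Derivation:
Op 1: fork(P0) -> P1. 3 ppages; refcounts: pp0:2 pp1:2 pp2:2
Op 2: fork(P1) -> P2. 3 ppages; refcounts: pp0:3 pp1:3 pp2:3
Op 3: write(P1, v0, 148). refcount(pp0)=3>1 -> COPY to pp3. 4 ppages; refcounts: pp0:2 pp1:3 pp2:3 pp3:1
Op 4: write(P2, v2, 159). refcount(pp2)=3>1 -> COPY to pp4. 5 ppages; refcounts: pp0:2 pp1:3 pp2:2 pp3:1 pp4:1
Op 5: read(P0, v0) -> 44. No state change.
Op 6: write(P2, v0, 155). refcount(pp0)=2>1 -> COPY to pp5. 6 ppages; refcounts: pp0:1 pp1:3 pp2:2 pp3:1 pp4:1 pp5:1
Op 7: write(P1, v1, 145). refcount(pp1)=3>1 -> COPY to pp6. 7 ppages; refcounts: pp0:1 pp1:2 pp2:2 pp3:1 pp4:1 pp5:1 pp6:1
Op 8: write(P2, v2, 146). refcount(pp4)=1 -> write in place. 7 ppages; refcounts: pp0:1 pp1:2 pp2:2 pp3:1 pp4:1 pp5:1 pp6:1
Op 9: write(P0, v1, 177). refcount(pp1)=2>1 -> COPY to pp7. 8 ppages; refcounts: pp0:1 pp1:1 pp2:2 pp3:1 pp4:1 pp5:1 pp6:1 pp7:1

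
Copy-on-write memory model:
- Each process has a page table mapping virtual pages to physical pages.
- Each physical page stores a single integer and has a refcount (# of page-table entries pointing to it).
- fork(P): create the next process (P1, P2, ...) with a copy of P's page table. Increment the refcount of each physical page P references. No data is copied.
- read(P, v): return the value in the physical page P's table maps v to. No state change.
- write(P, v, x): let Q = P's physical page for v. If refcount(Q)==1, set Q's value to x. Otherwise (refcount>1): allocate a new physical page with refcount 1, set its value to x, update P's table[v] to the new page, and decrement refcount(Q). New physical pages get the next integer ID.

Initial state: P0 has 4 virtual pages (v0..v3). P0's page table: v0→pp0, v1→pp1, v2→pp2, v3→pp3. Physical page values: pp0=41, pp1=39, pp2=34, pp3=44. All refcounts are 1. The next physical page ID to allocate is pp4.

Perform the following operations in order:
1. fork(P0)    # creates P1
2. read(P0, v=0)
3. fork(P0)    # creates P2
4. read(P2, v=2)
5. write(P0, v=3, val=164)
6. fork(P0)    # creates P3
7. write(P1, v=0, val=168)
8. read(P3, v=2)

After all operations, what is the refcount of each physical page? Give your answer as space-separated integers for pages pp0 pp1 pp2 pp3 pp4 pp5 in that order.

Op 1: fork(P0) -> P1. 4 ppages; refcounts: pp0:2 pp1:2 pp2:2 pp3:2
Op 2: read(P0, v0) -> 41. No state change.
Op 3: fork(P0) -> P2. 4 ppages; refcounts: pp0:3 pp1:3 pp2:3 pp3:3
Op 4: read(P2, v2) -> 34. No state change.
Op 5: write(P0, v3, 164). refcount(pp3)=3>1 -> COPY to pp4. 5 ppages; refcounts: pp0:3 pp1:3 pp2:3 pp3:2 pp4:1
Op 6: fork(P0) -> P3. 5 ppages; refcounts: pp0:4 pp1:4 pp2:4 pp3:2 pp4:2
Op 7: write(P1, v0, 168). refcount(pp0)=4>1 -> COPY to pp5. 6 ppages; refcounts: pp0:3 pp1:4 pp2:4 pp3:2 pp4:2 pp5:1
Op 8: read(P3, v2) -> 34. No state change.

Answer: 3 4 4 2 2 1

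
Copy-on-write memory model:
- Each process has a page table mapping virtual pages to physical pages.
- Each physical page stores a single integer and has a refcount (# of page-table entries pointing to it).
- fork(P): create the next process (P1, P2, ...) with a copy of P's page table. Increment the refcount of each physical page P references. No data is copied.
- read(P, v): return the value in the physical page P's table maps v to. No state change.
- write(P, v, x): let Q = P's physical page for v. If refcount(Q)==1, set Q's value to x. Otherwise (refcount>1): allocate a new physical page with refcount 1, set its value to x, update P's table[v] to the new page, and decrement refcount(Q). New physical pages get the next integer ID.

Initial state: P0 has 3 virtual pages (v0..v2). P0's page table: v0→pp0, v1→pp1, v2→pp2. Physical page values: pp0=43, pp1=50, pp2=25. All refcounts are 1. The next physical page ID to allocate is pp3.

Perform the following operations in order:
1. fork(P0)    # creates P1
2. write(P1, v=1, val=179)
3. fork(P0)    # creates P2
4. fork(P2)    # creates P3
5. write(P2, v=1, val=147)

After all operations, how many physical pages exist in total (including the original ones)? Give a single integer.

Answer: 5

Derivation:
Op 1: fork(P0) -> P1. 3 ppages; refcounts: pp0:2 pp1:2 pp2:2
Op 2: write(P1, v1, 179). refcount(pp1)=2>1 -> COPY to pp3. 4 ppages; refcounts: pp0:2 pp1:1 pp2:2 pp3:1
Op 3: fork(P0) -> P2. 4 ppages; refcounts: pp0:3 pp1:2 pp2:3 pp3:1
Op 4: fork(P2) -> P3. 4 ppages; refcounts: pp0:4 pp1:3 pp2:4 pp3:1
Op 5: write(P2, v1, 147). refcount(pp1)=3>1 -> COPY to pp4. 5 ppages; refcounts: pp0:4 pp1:2 pp2:4 pp3:1 pp4:1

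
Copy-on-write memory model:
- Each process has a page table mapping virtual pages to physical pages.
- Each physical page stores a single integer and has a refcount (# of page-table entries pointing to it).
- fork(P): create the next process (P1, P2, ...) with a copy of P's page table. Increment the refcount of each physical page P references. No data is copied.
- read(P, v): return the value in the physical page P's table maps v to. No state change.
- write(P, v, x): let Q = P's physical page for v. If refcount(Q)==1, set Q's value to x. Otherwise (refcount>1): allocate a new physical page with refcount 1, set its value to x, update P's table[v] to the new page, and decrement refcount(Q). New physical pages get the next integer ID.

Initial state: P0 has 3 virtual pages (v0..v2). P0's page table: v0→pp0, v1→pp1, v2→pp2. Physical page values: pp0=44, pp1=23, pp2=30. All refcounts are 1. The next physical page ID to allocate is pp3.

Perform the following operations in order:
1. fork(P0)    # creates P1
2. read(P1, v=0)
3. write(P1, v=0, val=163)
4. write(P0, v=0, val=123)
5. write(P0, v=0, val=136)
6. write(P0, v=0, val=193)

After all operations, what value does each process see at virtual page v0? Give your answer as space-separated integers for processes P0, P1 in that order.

Op 1: fork(P0) -> P1. 3 ppages; refcounts: pp0:2 pp1:2 pp2:2
Op 2: read(P1, v0) -> 44. No state change.
Op 3: write(P1, v0, 163). refcount(pp0)=2>1 -> COPY to pp3. 4 ppages; refcounts: pp0:1 pp1:2 pp2:2 pp3:1
Op 4: write(P0, v0, 123). refcount(pp0)=1 -> write in place. 4 ppages; refcounts: pp0:1 pp1:2 pp2:2 pp3:1
Op 5: write(P0, v0, 136). refcount(pp0)=1 -> write in place. 4 ppages; refcounts: pp0:1 pp1:2 pp2:2 pp3:1
Op 6: write(P0, v0, 193). refcount(pp0)=1 -> write in place. 4 ppages; refcounts: pp0:1 pp1:2 pp2:2 pp3:1
P0: v0 -> pp0 = 193
P1: v0 -> pp3 = 163

Answer: 193 163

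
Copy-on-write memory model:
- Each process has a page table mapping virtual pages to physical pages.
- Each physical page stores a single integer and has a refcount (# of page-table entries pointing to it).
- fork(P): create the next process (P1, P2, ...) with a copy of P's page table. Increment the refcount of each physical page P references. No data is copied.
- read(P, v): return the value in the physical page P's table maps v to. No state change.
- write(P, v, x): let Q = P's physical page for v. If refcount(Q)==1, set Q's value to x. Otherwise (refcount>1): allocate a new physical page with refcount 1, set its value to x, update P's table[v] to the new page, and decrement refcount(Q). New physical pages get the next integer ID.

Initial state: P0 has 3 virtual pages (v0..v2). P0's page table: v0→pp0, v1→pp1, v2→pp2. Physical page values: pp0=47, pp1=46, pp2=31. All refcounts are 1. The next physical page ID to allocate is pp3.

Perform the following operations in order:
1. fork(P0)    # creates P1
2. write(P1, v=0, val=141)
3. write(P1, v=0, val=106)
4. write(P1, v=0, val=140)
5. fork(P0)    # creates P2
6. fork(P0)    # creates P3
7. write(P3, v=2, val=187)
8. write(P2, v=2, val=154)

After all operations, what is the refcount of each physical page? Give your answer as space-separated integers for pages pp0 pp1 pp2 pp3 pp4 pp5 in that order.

Op 1: fork(P0) -> P1. 3 ppages; refcounts: pp0:2 pp1:2 pp2:2
Op 2: write(P1, v0, 141). refcount(pp0)=2>1 -> COPY to pp3. 4 ppages; refcounts: pp0:1 pp1:2 pp2:2 pp3:1
Op 3: write(P1, v0, 106). refcount(pp3)=1 -> write in place. 4 ppages; refcounts: pp0:1 pp1:2 pp2:2 pp3:1
Op 4: write(P1, v0, 140). refcount(pp3)=1 -> write in place. 4 ppages; refcounts: pp0:1 pp1:2 pp2:2 pp3:1
Op 5: fork(P0) -> P2. 4 ppages; refcounts: pp0:2 pp1:3 pp2:3 pp3:1
Op 6: fork(P0) -> P3. 4 ppages; refcounts: pp0:3 pp1:4 pp2:4 pp3:1
Op 7: write(P3, v2, 187). refcount(pp2)=4>1 -> COPY to pp4. 5 ppages; refcounts: pp0:3 pp1:4 pp2:3 pp3:1 pp4:1
Op 8: write(P2, v2, 154). refcount(pp2)=3>1 -> COPY to pp5. 6 ppages; refcounts: pp0:3 pp1:4 pp2:2 pp3:1 pp4:1 pp5:1

Answer: 3 4 2 1 1 1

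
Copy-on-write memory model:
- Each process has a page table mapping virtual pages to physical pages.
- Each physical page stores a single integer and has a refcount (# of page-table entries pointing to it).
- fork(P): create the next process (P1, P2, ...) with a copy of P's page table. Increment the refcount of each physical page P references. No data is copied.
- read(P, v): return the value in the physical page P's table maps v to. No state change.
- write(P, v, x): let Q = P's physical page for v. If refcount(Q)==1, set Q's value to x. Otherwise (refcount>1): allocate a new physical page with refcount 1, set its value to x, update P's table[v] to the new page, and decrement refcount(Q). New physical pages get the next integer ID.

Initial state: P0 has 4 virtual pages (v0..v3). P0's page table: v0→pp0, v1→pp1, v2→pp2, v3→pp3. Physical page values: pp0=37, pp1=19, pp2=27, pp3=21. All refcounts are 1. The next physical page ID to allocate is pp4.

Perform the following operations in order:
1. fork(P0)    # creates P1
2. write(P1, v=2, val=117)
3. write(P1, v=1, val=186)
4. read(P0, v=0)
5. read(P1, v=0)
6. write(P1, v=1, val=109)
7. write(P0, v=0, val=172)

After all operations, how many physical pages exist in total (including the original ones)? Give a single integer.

Answer: 7

Derivation:
Op 1: fork(P0) -> P1. 4 ppages; refcounts: pp0:2 pp1:2 pp2:2 pp3:2
Op 2: write(P1, v2, 117). refcount(pp2)=2>1 -> COPY to pp4. 5 ppages; refcounts: pp0:2 pp1:2 pp2:1 pp3:2 pp4:1
Op 3: write(P1, v1, 186). refcount(pp1)=2>1 -> COPY to pp5. 6 ppages; refcounts: pp0:2 pp1:1 pp2:1 pp3:2 pp4:1 pp5:1
Op 4: read(P0, v0) -> 37. No state change.
Op 5: read(P1, v0) -> 37. No state change.
Op 6: write(P1, v1, 109). refcount(pp5)=1 -> write in place. 6 ppages; refcounts: pp0:2 pp1:1 pp2:1 pp3:2 pp4:1 pp5:1
Op 7: write(P0, v0, 172). refcount(pp0)=2>1 -> COPY to pp6. 7 ppages; refcounts: pp0:1 pp1:1 pp2:1 pp3:2 pp4:1 pp5:1 pp6:1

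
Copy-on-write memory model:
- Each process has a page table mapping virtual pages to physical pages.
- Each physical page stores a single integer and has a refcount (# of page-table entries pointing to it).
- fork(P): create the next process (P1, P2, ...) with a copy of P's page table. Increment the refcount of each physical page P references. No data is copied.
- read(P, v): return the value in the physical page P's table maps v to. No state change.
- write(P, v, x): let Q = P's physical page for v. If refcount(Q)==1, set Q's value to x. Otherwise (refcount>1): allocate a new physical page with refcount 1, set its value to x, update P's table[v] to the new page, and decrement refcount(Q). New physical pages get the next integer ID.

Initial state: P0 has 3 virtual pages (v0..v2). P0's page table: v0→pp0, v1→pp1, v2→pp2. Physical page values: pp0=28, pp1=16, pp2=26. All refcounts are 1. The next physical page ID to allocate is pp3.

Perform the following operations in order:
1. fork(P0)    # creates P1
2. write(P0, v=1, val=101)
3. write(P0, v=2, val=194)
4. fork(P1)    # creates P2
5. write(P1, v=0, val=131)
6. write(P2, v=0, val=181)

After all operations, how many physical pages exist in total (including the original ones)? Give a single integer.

Op 1: fork(P0) -> P1. 3 ppages; refcounts: pp0:2 pp1:2 pp2:2
Op 2: write(P0, v1, 101). refcount(pp1)=2>1 -> COPY to pp3. 4 ppages; refcounts: pp0:2 pp1:1 pp2:2 pp3:1
Op 3: write(P0, v2, 194). refcount(pp2)=2>1 -> COPY to pp4. 5 ppages; refcounts: pp0:2 pp1:1 pp2:1 pp3:1 pp4:1
Op 4: fork(P1) -> P2. 5 ppages; refcounts: pp0:3 pp1:2 pp2:2 pp3:1 pp4:1
Op 5: write(P1, v0, 131). refcount(pp0)=3>1 -> COPY to pp5. 6 ppages; refcounts: pp0:2 pp1:2 pp2:2 pp3:1 pp4:1 pp5:1
Op 6: write(P2, v0, 181). refcount(pp0)=2>1 -> COPY to pp6. 7 ppages; refcounts: pp0:1 pp1:2 pp2:2 pp3:1 pp4:1 pp5:1 pp6:1

Answer: 7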